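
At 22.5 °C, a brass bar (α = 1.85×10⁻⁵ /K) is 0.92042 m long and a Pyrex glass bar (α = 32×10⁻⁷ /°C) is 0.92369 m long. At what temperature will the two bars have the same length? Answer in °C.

T = 254.9 °C

Equal length when α₁L₁ΔT − α₂L₂ΔT = L₂ − L₁ = 3.27×10⁻³ m
α₁L₁ = 1.702777×10⁻⁵, α₂L₂ = 2.955808×10⁻⁶ → Δ(αL) = 1.4071962×10⁻⁵ m/K
ΔT = 3.27×10⁻³ / 1.4071962×10⁻⁵ = 232.377 K, so T = 22.5 + 232.377 = 254.877 °C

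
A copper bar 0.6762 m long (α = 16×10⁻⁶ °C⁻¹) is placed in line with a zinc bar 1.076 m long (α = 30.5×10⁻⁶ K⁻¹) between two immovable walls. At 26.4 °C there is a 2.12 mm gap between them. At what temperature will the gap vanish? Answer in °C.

Gap closes when ΔL₁ + ΔL₂ = 2.12 mm = 2.12×10⁻³ m
(α₁L₁ + α₂L₂)ΔT = g
α₁L₁ + α₂L₂ = 16×10⁻⁶×0.6762 + 30.5×10⁻⁶×1.076 = 4.36372×10⁻⁵ m/K
ΔT = 2.12×10⁻³ / 4.36372×10⁻⁵ = 48.582 K
T = 26.4 + 48.582 = 74.982 °C

T = 75.0 °C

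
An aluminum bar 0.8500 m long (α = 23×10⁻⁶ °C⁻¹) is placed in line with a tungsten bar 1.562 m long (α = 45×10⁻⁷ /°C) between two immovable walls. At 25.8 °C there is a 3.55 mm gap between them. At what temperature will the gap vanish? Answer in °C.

T = 159 °C

Gap closes when ΔL₁ + ΔL₂ = 3.55 mm = 3.55×10⁻³ m
(α₁L₁ + α₂L₂)ΔT = g
α₁L₁ + α₂L₂ = 23×10⁻⁶×0.8500 + 45×10⁻⁷×1.562 = 2.6579×10⁻⁵ m/K
ΔT = 3.55×10⁻³ / 2.6579×10⁻⁵ = 133.56 K
T = 25.8 + 133.56 = 159.36 °C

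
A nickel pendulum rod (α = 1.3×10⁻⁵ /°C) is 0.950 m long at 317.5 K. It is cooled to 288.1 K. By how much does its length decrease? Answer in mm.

ΔL = 0.363 mm

|ΔT| = |288.1 − 317.5| = 29.4 K
ΔL = αL₀ΔT = (1.3×10⁻⁵)(0.950)(29.4) = 3.63×10⁻⁴ m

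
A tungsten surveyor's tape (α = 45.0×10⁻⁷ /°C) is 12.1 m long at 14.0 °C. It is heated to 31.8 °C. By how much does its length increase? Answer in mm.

|ΔT| = |31.8 − 14.0| = 17.8 K
ΔL = αL₀ΔT = (45.0×10⁻⁷)(12.1)(17.8) = 9.69×10⁻⁴ m

ΔL = 0.969 mm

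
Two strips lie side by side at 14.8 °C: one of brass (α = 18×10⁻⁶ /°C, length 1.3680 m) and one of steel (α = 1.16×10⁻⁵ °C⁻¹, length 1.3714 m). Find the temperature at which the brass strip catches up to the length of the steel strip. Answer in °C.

T = 404.9 °C

L₁(1 + α₁ΔT) = L₂(1 + α₂ΔT) ⇒ ΔT = (L₂ − L₁)/(α₁L₁ − α₂L₂)
L₂ − L₁ = 1.3714 − 1.3680 = 3.40×10⁻³ m
α₁L₁ − α₂L₂ = 18×10⁻⁶×1.3680 − 1.16×10⁻⁵×1.3714 = 8.71576×10⁻⁶ m/K
ΔT = 3.40×10⁻³ / 8.71576×10⁻⁶ = 390.098 K
T = 14.8 + 390.098 = 404.898 °C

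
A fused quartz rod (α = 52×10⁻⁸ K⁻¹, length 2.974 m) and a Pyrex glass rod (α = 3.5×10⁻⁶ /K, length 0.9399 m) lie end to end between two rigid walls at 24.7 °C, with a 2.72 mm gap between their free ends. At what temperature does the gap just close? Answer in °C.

T = 587 °C

α₁L₁ = 1.54648×10⁻⁶ m/K, α₂L₂ = 3.28965×10⁻⁶ m/K → total 4.83613×10⁻⁶ m/K
ΔT = g/(α₁L₁+α₂L₂) = 2.72×10⁻³ / 4.83613×10⁻⁶ = 562.43 K
T = 24.7 + 562.43 = 587.13 °C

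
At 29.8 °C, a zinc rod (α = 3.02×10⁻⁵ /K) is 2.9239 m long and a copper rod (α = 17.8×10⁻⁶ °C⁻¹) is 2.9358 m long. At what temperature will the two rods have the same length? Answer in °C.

T = 359.9 °C

L₁(1 + α₁ΔT) = L₂(1 + α₂ΔT) ⇒ ΔT = (L₂ − L₁)/(α₁L₁ − α₂L₂)
L₂ − L₁ = 2.9358 − 2.9239 = 1.19×10⁻² m
α₁L₁ − α₂L₂ = 3.02×10⁻⁵×2.9239 − 17.8×10⁻⁶×2.9358 = 3.604454×10⁻⁵ m/K
ΔT = 1.19×10⁻² / 3.604454×10⁻⁵ = 330.147 K
T = 29.8 + 330.147 = 359.947 °C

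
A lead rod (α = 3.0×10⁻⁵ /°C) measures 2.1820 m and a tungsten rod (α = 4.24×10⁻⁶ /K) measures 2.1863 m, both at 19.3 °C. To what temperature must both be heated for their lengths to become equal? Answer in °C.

Equal length when α₁L₁ΔT − α₂L₂ΔT = L₂ − L₁ = 4.30×10⁻³ m
α₁L₁ = 6.546×10⁻⁵, α₂L₂ = 9.269912×10⁻⁶ → Δ(αL) = 5.6190088×10⁻⁵ m/K
ΔT = 4.30×10⁻³ / 5.6190088×10⁻⁵ = 76.5260 K, so T = 19.3 + 76.5260 = 95.8260 °C

T = 95.83 °C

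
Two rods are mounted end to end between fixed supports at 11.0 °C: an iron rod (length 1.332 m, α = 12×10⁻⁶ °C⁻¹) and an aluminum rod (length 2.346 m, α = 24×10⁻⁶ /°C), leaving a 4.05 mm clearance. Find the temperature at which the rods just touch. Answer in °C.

T = 67.0 °C

Gap closes when ΔL₁ + ΔL₂ = 4.05 mm = 4.05×10⁻³ m
(α₁L₁ + α₂L₂)ΔT = g
α₁L₁ + α₂L₂ = 12×10⁻⁶×1.332 + 24×10⁻⁶×2.346 = 7.2288×10⁻⁵ m/K
ΔT = 4.05×10⁻³ / 7.2288×10⁻⁵ = 56.026 K
T = 11.0 + 56.026 = 67.026 °C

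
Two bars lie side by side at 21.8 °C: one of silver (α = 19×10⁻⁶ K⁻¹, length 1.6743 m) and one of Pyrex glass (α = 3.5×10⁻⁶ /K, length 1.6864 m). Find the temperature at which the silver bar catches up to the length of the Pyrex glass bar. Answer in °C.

T = 488.8 °C

Equal length when α₁L₁ΔT − α₂L₂ΔT = L₂ − L₁ = 1.21×10⁻² m
α₁L₁ = 3.18117×10⁻⁵, α₂L₂ = 5.9024×10⁻⁶ → Δ(αL) = 2.59093×10⁻⁵ m/K
ΔT = 1.21×10⁻² / 2.59093×10⁻⁵ = 467.014 K, so T = 21.8 + 467.014 = 488.814 °C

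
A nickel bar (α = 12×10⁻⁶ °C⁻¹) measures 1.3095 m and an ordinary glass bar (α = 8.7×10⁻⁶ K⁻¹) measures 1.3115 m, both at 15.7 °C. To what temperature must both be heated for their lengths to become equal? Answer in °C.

L₁(1 + α₁ΔT) = L₂(1 + α₂ΔT) ⇒ ΔT = (L₂ − L₁)/(α₁L₁ − α₂L₂)
L₂ − L₁ = 1.3115 − 1.3095 = 2.00×10⁻³ m
α₁L₁ − α₂L₂ = 12×10⁻⁶×1.3095 − 8.7×10⁻⁶×1.3115 = 4.30395×10⁻⁶ m/K
ΔT = 2.00×10⁻³ / 4.30395×10⁻⁶ = 464.689 K
T = 15.7 + 464.689 = 480.389 °C

T = 480.4 °C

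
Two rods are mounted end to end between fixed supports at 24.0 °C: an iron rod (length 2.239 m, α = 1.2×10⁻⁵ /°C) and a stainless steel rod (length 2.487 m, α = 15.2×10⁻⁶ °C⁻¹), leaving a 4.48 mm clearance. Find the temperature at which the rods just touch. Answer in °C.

T = 93.3 °C

α₁L₁ = 2.6868×10⁻⁵ m/K, α₂L₂ = 3.78024×10⁻⁵ m/K → total 6.46704×10⁻⁵ m/K
ΔT = g/(α₁L₁+α₂L₂) = 4.48×10⁻³ / 6.46704×10⁻⁵ = 69.274 K
T = 24.0 + 69.274 = 93.274 °C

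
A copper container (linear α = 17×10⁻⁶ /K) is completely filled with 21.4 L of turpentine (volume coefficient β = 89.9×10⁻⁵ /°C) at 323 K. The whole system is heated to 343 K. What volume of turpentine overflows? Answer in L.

0.363 L

The container also expands: β_container ≈ 3α = 5.1×10⁻⁵ /K
Net overflow = V₀(β_liq − 3α_cont)ΔT
β − 3α = 8.99×10⁻⁴ − 5.1×10⁻⁵ = 8.48×10⁻⁴ /K; ΔT = 20 K
ΔV = 21.4 × 8.48×10⁻⁴ × 20 = 0.363 L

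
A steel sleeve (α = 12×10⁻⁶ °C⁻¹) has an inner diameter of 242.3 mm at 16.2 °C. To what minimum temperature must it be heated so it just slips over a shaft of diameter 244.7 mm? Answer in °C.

Required Δd = 244.7 − 242.3 = 2.4 mm
Δd = αd₀ΔT ⇒ ΔT = Δd/(αd₀) = 2.4 / (12×10⁻⁶ × 242.3) = 825.42 K
T_min = 16.2 + 825.42 = 841.62 °C

T = 842 °C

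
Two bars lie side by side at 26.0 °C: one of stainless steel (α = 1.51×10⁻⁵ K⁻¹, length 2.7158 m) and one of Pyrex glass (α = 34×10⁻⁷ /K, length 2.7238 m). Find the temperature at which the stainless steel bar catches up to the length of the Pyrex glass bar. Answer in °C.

T = 278.0 °C

L₁(1 + α₁ΔT) = L₂(1 + α₂ΔT) ⇒ ΔT = (L₂ − L₁)/(α₁L₁ − α₂L₂)
L₂ − L₁ = 2.7238 − 2.7158 = 8.00×10⁻³ m
α₁L₁ − α₂L₂ = 1.51×10⁻⁵×2.7158 − 34×10⁻⁷×2.7238 = 3.174766×10⁻⁵ m/K
ΔT = 8.00×10⁻³ / 3.174766×10⁻⁵ = 251.987 K
T = 26.0 + 251.987 = 277.987 °C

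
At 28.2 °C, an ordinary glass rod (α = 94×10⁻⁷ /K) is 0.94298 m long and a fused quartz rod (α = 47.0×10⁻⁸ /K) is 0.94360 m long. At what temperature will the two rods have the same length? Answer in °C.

T = 101.8 °C

Equal length when α₁L₁ΔT − α₂L₂ΔT = L₂ − L₁ = 6.20×10⁻⁴ m
α₁L₁ = 8.864012×10⁻⁶, α₂L₂ = 4.43492×10⁻⁷ → Δ(αL) = 8.42052×10⁻⁶ m/K
ΔT = 6.20×10⁻⁴ / 8.42052×10⁻⁶ = 73.630 K, so T = 28.2 + 73.630 = 101.830 °C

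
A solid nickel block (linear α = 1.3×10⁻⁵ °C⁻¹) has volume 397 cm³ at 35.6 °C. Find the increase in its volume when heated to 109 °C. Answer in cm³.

ΔV = 1.14 cm³

Isotropic solid: β ≈ 3α = 3.9×10⁻⁵ /K; ΔT = 73.4 K
ΔV = 3αV₀ΔT = 3(1.3×10⁻⁵)(397)(73.4) = 1.14 cm³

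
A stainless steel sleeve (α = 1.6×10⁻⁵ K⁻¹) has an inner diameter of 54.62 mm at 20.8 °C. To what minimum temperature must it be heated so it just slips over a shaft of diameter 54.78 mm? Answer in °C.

Required Δd = 54.78 − 54.62 = 0.16 mm
Δd = αd₀ΔT ⇒ ΔT = Δd/(αd₀) = 0.16 / (1.6×10⁻⁵ × 54.62) = 183.08 K
T_min = 20.8 + 183.08 = 203.88 °C

T = 204 °C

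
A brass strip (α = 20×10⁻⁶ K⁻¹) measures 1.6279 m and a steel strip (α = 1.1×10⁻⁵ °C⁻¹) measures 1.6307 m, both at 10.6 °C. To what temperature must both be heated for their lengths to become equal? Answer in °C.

T = 202.1 °C

L₁(1 + α₁ΔT) = L₂(1 + α₂ΔT) ⇒ ΔT = (L₂ − L₁)/(α₁L₁ − α₂L₂)
L₂ − L₁ = 1.6307 − 1.6279 = 2.80×10⁻³ m
α₁L₁ − α₂L₂ = 20×10⁻⁶×1.6279 − 1.1×10⁻⁵×1.6307 = 1.46203×10⁻⁵ m/K
ΔT = 2.80×10⁻³ / 1.46203×10⁻⁵ = 191.515 K
T = 10.6 + 191.515 = 202.115 °C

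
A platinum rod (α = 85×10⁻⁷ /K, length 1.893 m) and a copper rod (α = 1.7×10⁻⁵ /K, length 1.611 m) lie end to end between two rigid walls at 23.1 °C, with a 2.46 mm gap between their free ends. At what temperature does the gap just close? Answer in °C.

T = 79.7 °C

α₁L₁ = 1.60905×10⁻⁵ m/K, α₂L₂ = 2.7387×10⁻⁵ m/K → total 4.34775×10⁻⁵ m/K
ΔT = g/(α₁L₁+α₂L₂) = 2.46×10⁻³ / 4.34775×10⁻⁵ = 56.581 K
T = 23.1 + 56.581 = 79.681 °C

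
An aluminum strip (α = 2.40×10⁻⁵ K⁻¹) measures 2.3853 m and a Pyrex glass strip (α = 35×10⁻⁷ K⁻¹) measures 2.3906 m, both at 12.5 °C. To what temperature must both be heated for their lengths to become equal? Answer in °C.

T = 120.9 °C

L₁(1 + α₁ΔT) = L₂(1 + α₂ΔT) ⇒ ΔT = (L₂ − L₁)/(α₁L₁ − α₂L₂)
L₂ − L₁ = 2.3906 − 2.3853 = 5.30×10⁻³ m
α₁L₁ − α₂L₂ = 2.40×10⁻⁵×2.3853 − 35×10⁻⁷×2.3906 = 4.88801×10⁻⁵ m/K
ΔT = 5.30×10⁻³ / 4.88801×10⁻⁵ = 108.429 K
T = 12.5 + 108.429 = 120.929 °C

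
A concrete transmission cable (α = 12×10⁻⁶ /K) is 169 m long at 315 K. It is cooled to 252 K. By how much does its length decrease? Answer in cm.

ΔL = 12.8 cm

|ΔT| = |252 − 315| = 63 K
ΔL = αL₀ΔT = (12×10⁻⁶)(169)(63) = 1.28×10⁻¹ m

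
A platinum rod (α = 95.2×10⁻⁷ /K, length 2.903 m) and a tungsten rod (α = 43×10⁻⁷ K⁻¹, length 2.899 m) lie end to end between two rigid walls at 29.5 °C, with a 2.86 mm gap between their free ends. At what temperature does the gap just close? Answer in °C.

Gap closes when ΔL₁ + ΔL₂ = 2.86 mm = 2.86×10⁻³ m
(α₁L₁ + α₂L₂)ΔT = g
α₁L₁ + α₂L₂ = 95.2×10⁻⁷×2.903 + 43×10⁻⁷×2.899 = 4.010226×10⁻⁵ m/K
ΔT = 2.86×10⁻³ / 4.010226×10⁻⁵ = 71.32 K
T = 29.5 + 71.32 = 100.82 °C

T = 101 °C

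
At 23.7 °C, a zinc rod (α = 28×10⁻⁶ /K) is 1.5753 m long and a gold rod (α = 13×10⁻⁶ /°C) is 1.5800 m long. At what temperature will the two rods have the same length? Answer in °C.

T = 223.1 °C

L₁(1 + α₁ΔT) = L₂(1 + α₂ΔT) ⇒ ΔT = (L₂ − L₁)/(α₁L₁ − α₂L₂)
L₂ − L₁ = 1.5800 − 1.5753 = 4.70×10⁻³ m
α₁L₁ − α₂L₂ = 28×10⁻⁶×1.5753 − 13×10⁻⁶×1.5800 = 2.35684×10⁻⁵ m/K
ΔT = 4.70×10⁻³ / 2.35684×10⁻⁵ = 199.420 K
T = 23.7 + 199.420 = 223.120 °C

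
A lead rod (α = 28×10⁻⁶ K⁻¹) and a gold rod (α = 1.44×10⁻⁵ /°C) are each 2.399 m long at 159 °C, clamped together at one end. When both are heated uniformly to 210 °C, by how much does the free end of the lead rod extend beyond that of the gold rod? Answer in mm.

1.66 mm

ΔT = 51 K
lead: ΔL = 28×10⁻⁶ × 2.399 m × 51 = 3.4258×10⁻³ m = 3.4258 mm
gold: ΔL = 1.44×10⁻⁵ × 2.399 m × 51 = 1.7618×10⁻³ m = 1.7618 mm
difference = 3.4258 − 1.7618 = 1.6640 mm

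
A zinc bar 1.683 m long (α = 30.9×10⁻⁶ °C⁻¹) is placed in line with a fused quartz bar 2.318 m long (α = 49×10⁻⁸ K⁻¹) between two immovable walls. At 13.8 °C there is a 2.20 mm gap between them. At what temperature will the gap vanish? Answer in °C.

T = 55.2 °C

Gap closes when ΔL₁ + ΔL₂ = 2.20 mm = 2.20×10⁻³ m
(α₁L₁ + α₂L₂)ΔT = g
α₁L₁ + α₂L₂ = 30.9×10⁻⁶×1.683 + 49×10⁻⁸×2.318 = 5.314052×10⁻⁵ m/K
ΔT = 2.20×10⁻³ / 5.314052×10⁻⁵ = 41.400 K
T = 13.8 + 41.400 = 55.200 °C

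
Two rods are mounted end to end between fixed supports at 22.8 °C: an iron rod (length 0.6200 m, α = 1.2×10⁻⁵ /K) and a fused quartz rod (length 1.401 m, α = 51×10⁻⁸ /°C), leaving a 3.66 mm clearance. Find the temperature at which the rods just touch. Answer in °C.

Gap closes when ΔL₁ + ΔL₂ = 3.66 mm = 3.66×10⁻³ m
(α₁L₁ + α₂L₂)ΔT = g
α₁L₁ + α₂L₂ = 1.2×10⁻⁵×0.6200 + 51×10⁻⁸×1.401 = 8.15451×10⁻⁶ m/K
ΔT = 3.66×10⁻³ / 8.15451×10⁻⁶ = 448.83 K
T = 22.8 + 448.83 = 471.63 °C

T = 472 °C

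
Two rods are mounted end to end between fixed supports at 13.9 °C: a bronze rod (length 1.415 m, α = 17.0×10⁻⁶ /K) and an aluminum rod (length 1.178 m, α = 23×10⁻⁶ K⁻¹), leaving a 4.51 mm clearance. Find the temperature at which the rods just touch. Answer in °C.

T = 102 °C

α₁L₁ = 2.4055×10⁻⁵ m/K, α₂L₂ = 2.7094×10⁻⁵ m/K → total 5.1149×10⁻⁵ m/K
ΔT = g/(α₁L₁+α₂L₂) = 4.51×10⁻³ / 5.1149×10⁻⁵ = 88.17 K
T = 13.9 + 88.17 = 102.07 °C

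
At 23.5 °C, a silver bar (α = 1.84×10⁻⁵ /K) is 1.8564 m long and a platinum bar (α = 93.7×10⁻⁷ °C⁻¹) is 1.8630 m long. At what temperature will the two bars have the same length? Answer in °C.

Equal length when α₁L₁ΔT − α₂L₂ΔT = L₂ − L₁ = 6.60×10⁻³ m
α₁L₁ = 3.415776×10⁻⁵, α₂L₂ = 1.745631×10⁻⁵ → Δ(αL) = 1.670145×10⁻⁵ m/K
ΔT = 6.60×10⁻³ / 1.670145×10⁻⁵ = 395.175 K, so T = 23.5 + 395.175 = 418.675 °C

T = 418.7 °C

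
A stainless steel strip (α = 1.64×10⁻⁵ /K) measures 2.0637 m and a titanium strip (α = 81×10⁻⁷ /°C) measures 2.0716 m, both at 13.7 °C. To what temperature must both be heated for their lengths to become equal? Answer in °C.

Equal length when α₁L₁ΔT − α₂L₂ΔT = L₂ − L₁ = 7.90×10⁻³ m
α₁L₁ = 3.384468×10⁻⁵, α₂L₂ = 1.677996×10⁻⁵ → Δ(αL) = 1.706472×10⁻⁵ m/K
ΔT = 7.90×10⁻³ / 1.706472×10⁻⁵ = 462.943 K, so T = 13.7 + 462.943 = 476.643 °C

T = 476.6 °C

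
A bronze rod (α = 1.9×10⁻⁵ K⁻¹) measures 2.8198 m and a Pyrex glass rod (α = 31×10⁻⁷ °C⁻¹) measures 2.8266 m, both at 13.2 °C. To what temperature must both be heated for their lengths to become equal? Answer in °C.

L₁(1 + α₁ΔT) = L₂(1 + α₂ΔT) ⇒ ΔT = (L₂ − L₁)/(α₁L₁ − α₂L₂)
L₂ − L₁ = 2.8266 − 2.8198 = 6.80×10⁻³ m
α₁L₁ − α₂L₂ = 1.9×10⁻⁵×2.8198 − 31×10⁻⁷×2.8266 = 4.481374×10⁻⁵ m/K
ΔT = 6.80×10⁻³ / 4.481374×10⁻⁵ = 151.739 K
T = 13.2 + 151.739 = 164.939 °C

T = 164.9 °C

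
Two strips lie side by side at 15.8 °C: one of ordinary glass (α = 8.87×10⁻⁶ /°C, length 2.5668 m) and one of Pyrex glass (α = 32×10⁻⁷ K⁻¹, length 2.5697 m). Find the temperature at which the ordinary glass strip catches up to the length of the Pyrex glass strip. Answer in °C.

T = 215.2 °C

L₁(1 + α₁ΔT) = L₂(1 + α₂ΔT) ⇒ ΔT = (L₂ − L₁)/(α₁L₁ − α₂L₂)
L₂ − L₁ = 2.5697 − 2.5668 = 2.90×10⁻³ m
α₁L₁ − α₂L₂ = 8.87×10⁻⁶×2.5668 − 32×10⁻⁷×2.5697 = 1.4544476×10⁻⁵ m/K
ΔT = 2.90×10⁻³ / 1.4544476×10⁻⁵ = 199.388 K
T = 15.8 + 199.388 = 215.188 °C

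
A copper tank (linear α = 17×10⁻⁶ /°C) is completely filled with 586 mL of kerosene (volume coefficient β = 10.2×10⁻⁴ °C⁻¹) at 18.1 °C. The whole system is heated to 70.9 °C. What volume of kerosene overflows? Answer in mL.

30.0 mL

The tank also expands: β_container ≈ 3α = 5.1×10⁻⁵ /K
Net overflow = V₀(β_liq − 3α_cont)ΔT
β − 3α = 1.02×10⁻³ − 5.1×10⁻⁵ = 9.69×10⁻⁴ /K; ΔT = 52.8 K
ΔV = 586 × 9.69×10⁻⁴ × 52.8 = 30.0 mL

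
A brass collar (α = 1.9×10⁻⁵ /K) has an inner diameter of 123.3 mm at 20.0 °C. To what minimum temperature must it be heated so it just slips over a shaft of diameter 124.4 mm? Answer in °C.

T = 490 °C

Required Δd = 124.4 − 123.3 = 1.1 mm
Δd = αd₀ΔT ⇒ ΔT = Δd/(αd₀) = 1.1 / (1.9×10⁻⁵ × 123.3) = 469.54 K
T_min = 20.0 + 469.54 = 489.54 °C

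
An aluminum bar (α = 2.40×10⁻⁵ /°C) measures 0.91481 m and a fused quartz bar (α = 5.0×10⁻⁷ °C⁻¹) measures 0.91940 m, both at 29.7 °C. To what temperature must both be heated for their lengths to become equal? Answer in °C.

Equal length when α₁L₁ΔT − α₂L₂ΔT = L₂ − L₁ = 4.59×10⁻³ m
α₁L₁ = 2.195544×10⁻⁵, α₂L₂ = 4.597×10⁻⁷ → Δ(αL) = 2.149574×10⁻⁵ m/K
ΔT = 4.59×10⁻³ / 2.149574×10⁻⁵ = 213.531 K, so T = 29.7 + 213.531 = 243.231 °C

T = 243.2 °C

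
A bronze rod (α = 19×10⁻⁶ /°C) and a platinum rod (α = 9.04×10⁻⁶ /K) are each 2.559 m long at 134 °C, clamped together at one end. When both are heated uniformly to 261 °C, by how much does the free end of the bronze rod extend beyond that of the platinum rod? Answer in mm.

3.24 mm

ΔT = 127 K
bronze: ΔL = 19×10⁻⁶ × 2.559 m × 127 = 6.1749×10⁻³ m = 6.1749 mm
platinum: ΔL = 9.04×10⁻⁶ × 2.559 m × 127 = 2.9379×10⁻³ m = 2.9379 mm
difference = 6.1749 − 2.9379 = 3.2370 mm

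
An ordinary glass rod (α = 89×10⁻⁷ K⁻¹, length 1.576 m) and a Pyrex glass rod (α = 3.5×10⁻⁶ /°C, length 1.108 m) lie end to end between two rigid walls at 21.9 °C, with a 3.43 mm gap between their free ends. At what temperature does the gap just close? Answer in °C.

T = 213 °C

Gap closes when ΔL₁ + ΔL₂ = 3.43 mm = 3.43×10⁻³ m
(α₁L₁ + α₂L₂)ΔT = g
α₁L₁ + α₂L₂ = 89×10⁻⁷×1.576 + 3.5×10⁻⁶×1.108 = 1.79044×10⁻⁵ m/K
ΔT = 3.43×10⁻³ / 1.79044×10⁻⁵ = 191.57 K
T = 21.9 + 191.57 = 213.47 °C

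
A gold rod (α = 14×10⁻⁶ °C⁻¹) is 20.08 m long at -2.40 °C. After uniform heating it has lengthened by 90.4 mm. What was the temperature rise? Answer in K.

ΔT = 322 K

ΔL = αL₀ΔT ⇒ ΔT = ΔL / (αL₀)
ΔT = 90.4×10⁻³ m / (14×10⁻⁶ × 20.08 m) = 321.57 K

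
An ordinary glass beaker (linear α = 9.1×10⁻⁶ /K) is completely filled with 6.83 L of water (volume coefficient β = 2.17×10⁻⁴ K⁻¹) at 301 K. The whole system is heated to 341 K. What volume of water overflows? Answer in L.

The beaker also expands: β_container ≈ 3α = 2.73×10⁻⁵ /K
Net overflow = V₀(β_liq − 3α_cont)ΔT
β − 3α = 2.17×10⁻⁴ − 2.73×10⁻⁵ = 1.897×10⁻⁴ /K; ΔT = 40 K
ΔV = 6.83 × 1.897×10⁻⁴ × 40 = 0.0518 L

0.0518 L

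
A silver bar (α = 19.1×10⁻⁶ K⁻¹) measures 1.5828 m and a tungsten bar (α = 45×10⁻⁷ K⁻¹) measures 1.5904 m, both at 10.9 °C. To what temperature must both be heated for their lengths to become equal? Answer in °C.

Equal length when α₁L₁ΔT − α₂L₂ΔT = L₂ − L₁ = 7.60×10⁻³ m
α₁L₁ = 3.023148×10⁻⁵, α₂L₂ = 7.1568×10⁻⁶ → Δ(αL) = 2.307468×10⁻⁵ m/K
ΔT = 7.60×10⁻³ / 2.307468×10⁻⁵ = 329.365 K, so T = 10.9 + 329.365 = 340.265 °C

T = 340.3 °C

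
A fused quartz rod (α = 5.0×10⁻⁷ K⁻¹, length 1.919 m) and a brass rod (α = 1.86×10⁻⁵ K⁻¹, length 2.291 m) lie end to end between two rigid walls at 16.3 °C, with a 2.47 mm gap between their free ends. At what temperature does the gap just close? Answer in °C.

T = 73.0 °C

α₁L₁ = 9.595×10⁻⁷ m/K, α₂L₂ = 4.26126×10⁻⁵ m/K → total 4.35721×10⁻⁵ m/K
ΔT = g/(α₁L₁+α₂L₂) = 2.47×10⁻³ / 4.35721×10⁻⁵ = 56.688 K
T = 16.3 + 56.688 = 72.988 °C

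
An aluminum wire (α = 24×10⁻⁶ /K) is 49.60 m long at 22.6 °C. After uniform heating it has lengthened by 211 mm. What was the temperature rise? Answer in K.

ΔL = αL₀ΔT ⇒ ΔT = ΔL / (αL₀)
ΔT = 211×10⁻³ m / (24×10⁻⁶ × 49.60 m) = 177.25 K

ΔT = 177 K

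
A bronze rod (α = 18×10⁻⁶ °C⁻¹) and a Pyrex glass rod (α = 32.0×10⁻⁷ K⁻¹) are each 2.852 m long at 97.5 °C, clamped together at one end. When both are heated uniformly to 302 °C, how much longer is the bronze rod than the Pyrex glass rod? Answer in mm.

ΔT = 204.5 K
bronze: ΔL = 18×10⁻⁶ × 2.852 m × 204.5 = 1.0498×10⁻² m = 10.498 mm
Pyrex glass: ΔL = 32.0×10⁻⁷ × 2.852 m × 204.5 = 1.8663×10⁻³ m = 1.8663 mm
difference = 10.498 − 1.8663 = 8.6317 mm

8.63 mm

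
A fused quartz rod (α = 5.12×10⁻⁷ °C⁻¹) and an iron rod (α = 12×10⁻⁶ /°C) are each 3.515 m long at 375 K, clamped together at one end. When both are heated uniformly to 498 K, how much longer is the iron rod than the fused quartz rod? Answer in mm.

4.97 mm

ΔT = 123 K
fused quartz: ΔL = 5.12×10⁻⁷ × 3.515 m × 123 = 2.2136×10⁻⁴ m = 0.22136 mm
iron: ΔL = 12×10⁻⁶ × 3.515 m × 123 = 5.1881×10⁻³ m = 5.1881 mm
difference = 5.1881 − 0.22136 = 4.96674 mm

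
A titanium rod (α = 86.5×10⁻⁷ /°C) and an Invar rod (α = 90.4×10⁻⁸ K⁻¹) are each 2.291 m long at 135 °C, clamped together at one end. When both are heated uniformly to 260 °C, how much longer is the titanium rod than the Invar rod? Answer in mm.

2.22 mm

ΔT = 125 K
titanium: ΔL = 86.5×10⁻⁷ × 2.291 m × 125 = 2.4771×10⁻³ m = 2.4771 mm
Invar: ΔL = 90.4×10⁻⁸ × 2.291 m × 125 = 2.5888×10⁻⁴ m = 0.25888 mm
difference = 2.4771 − 0.25888 = 2.21822 mm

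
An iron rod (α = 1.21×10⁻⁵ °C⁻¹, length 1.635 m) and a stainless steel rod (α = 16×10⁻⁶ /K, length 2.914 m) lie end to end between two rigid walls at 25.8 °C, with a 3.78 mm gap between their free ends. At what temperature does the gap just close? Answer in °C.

T = 82.7 °C

Gap closes when ΔL₁ + ΔL₂ = 3.78 mm = 3.78×10⁻³ m
(α₁L₁ + α₂L₂)ΔT = g
α₁L₁ + α₂L₂ = 1.21×10⁻⁵×1.635 + 16×10⁻⁶×2.914 = 6.64075×10⁻⁵ m/K
ΔT = 3.78×10⁻³ / 6.64075×10⁻⁵ = 56.921 K
T = 25.8 + 56.921 = 82.721 °C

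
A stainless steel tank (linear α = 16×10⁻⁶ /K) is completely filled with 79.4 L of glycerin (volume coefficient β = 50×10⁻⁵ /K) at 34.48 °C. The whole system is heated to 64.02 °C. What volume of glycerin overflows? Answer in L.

The tank also expands: β_container ≈ 3α = 4.8×10⁻⁵ /K
Net overflow = V₀(β_liq − 3α_cont)ΔT
β − 3α = 5.00×10⁻⁴ − 4.8×10⁻⁵ = 4.52×10⁻⁴ /K; ΔT = 29.54 K
ΔV = 79.4 × 4.52×10⁻⁴ × 29.54 = 1.06 L

1.06 L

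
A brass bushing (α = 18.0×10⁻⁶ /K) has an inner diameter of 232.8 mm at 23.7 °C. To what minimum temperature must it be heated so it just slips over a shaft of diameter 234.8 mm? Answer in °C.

T = 501 °C

Required Δd = 234.8 − 232.8 = 2.0 mm
Δd = αd₀ΔT ⇒ ΔT = Δd/(αd₀) = 2.0 / (18.0×10⁻⁶ × 232.8) = 477.28 K
T_min = 23.7 + 477.28 = 500.98 °C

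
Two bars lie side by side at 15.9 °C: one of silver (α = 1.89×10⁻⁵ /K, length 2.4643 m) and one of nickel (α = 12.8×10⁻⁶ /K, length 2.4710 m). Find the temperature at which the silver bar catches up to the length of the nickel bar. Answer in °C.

L₁(1 + α₁ΔT) = L₂(1 + α₂ΔT) ⇒ ΔT = (L₂ − L₁)/(α₁L₁ − α₂L₂)
L₂ − L₁ = 2.4710 − 2.4643 = 6.70×10⁻³ m
α₁L₁ − α₂L₂ = 1.89×10⁻⁵×2.4643 − 12.8×10⁻⁶×2.4710 = 1.494647×10⁻⁵ m/K
ΔT = 6.70×10⁻³ / 1.494647×10⁻⁵ = 448.266 K
T = 15.9 + 448.266 = 464.166 °C

T = 464.2 °C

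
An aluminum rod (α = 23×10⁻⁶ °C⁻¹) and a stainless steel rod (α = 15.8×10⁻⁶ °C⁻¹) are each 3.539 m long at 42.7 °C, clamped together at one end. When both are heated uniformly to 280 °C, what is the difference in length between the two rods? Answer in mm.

ΔT = 237.3 K
aluminum: ΔL = 23×10⁻⁶ × 3.539 m × 237.3 = 1.9316×10⁻² m = 19.316 mm
stainless steel: ΔL = 15.8×10⁻⁶ × 3.539 m × 237.3 = 1.3269×10⁻² m = 13.269 mm
difference = 19.316 − 13.269 = 6.047 mm

6.05 mm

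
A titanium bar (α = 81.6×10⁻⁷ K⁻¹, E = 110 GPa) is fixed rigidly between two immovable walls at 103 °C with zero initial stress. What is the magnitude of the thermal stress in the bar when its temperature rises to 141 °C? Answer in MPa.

σ = 34.1 MPa

Fully constrained: the free strain ε = αΔT is blocked, so σ = Eε = EαΔT.
|ΔT| = 38 K
σ = 110×10⁹ × 81.6×10⁻⁷ × 38 = 3.41×10⁷ Pa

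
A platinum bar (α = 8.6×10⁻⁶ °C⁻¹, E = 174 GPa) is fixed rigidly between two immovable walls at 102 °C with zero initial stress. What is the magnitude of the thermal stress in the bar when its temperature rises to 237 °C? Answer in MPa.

σ = 202 MPa

Fully constrained: the free strain ε = αΔT is blocked, so σ = Eε = EαΔT.
|ΔT| = 135 K
σ = 174×10⁹ × 8.6×10⁻⁶ × 135 = 2.02×10⁸ Pa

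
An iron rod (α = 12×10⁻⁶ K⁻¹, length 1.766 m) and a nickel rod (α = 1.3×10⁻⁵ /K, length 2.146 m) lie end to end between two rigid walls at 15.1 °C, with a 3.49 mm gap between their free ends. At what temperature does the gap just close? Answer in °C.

Gap closes when ΔL₁ + ΔL₂ = 3.49 mm = 3.49×10⁻³ m
(α₁L₁ + α₂L₂)ΔT = g
α₁L₁ + α₂L₂ = 12×10⁻⁶×1.766 + 1.3×10⁻⁵×2.146 = 4.909×10⁻⁵ m/K
ΔT = 3.49×10⁻³ / 4.909×10⁻⁵ = 71.094 K
T = 15.1 + 71.094 = 86.194 °C

T = 86.2 °C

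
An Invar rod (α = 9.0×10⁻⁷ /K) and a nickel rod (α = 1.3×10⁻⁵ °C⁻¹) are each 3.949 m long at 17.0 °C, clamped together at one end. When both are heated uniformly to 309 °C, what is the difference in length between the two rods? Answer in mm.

14.0 mm

ΔT = 292.0 K
Invar: ΔL = 9.0×10⁻⁷ × 3.949 m × 292.0 = 1.0378×10⁻³ m = 1.0378 mm
nickel: ΔL = 1.3×10⁻⁵ × 3.949 m × 292.0 = 1.4990×10⁻² m = 14.990 mm
difference = 14.990 − 1.0378 = 13.9522 mm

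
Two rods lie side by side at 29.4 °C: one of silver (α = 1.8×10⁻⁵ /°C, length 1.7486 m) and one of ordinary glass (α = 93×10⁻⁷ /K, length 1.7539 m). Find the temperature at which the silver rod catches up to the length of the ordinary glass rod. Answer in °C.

T = 378.9 °C

Equal length when α₁L₁ΔT − α₂L₂ΔT = L₂ − L₁ = 5.30×10⁻³ m
α₁L₁ = 3.14748×10⁻⁵, α₂L₂ = 1.631127×10⁻⁵ → Δ(αL) = 1.516353×10⁻⁵ m/K
ΔT = 5.30×10⁻³ / 1.516353×10⁻⁵ = 349.523 K, so T = 29.4 + 349.523 = 378.923 °C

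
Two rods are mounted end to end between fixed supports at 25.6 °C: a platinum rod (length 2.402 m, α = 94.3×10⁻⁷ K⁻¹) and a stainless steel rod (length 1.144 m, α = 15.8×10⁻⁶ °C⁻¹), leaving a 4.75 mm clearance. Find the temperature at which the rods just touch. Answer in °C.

Gap closes when ΔL₁ + ΔL₂ = 4.75 mm = 4.75×10⁻³ m
(α₁L₁ + α₂L₂)ΔT = g
α₁L₁ + α₂L₂ = 94.3×10⁻⁷×2.402 + 15.8×10⁻⁶×1.144 = 4.072606×10⁻⁵ m/K
ΔT = 4.75×10⁻³ / 4.072606×10⁻⁵ = 116.63 K
T = 25.6 + 116.63 = 142.23 °C

T = 142 °C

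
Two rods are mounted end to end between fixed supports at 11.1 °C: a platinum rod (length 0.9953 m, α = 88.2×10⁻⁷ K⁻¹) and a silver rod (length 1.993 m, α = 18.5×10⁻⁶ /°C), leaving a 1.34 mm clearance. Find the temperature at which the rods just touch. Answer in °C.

Gap closes when ΔL₁ + ΔL₂ = 1.34 mm = 1.34×10⁻³ m
(α₁L₁ + α₂L₂)ΔT = g
α₁L₁ + α₂L₂ = 88.2×10⁻⁷×0.9953 + 18.5×10⁻⁶×1.993 = 4.5649046×10⁻⁵ m/K
ΔT = 1.34×10⁻³ / 4.5649046×10⁻⁵ = 29.354 K
T = 11.1 + 29.354 = 40.454 °C

T = 40.5 °C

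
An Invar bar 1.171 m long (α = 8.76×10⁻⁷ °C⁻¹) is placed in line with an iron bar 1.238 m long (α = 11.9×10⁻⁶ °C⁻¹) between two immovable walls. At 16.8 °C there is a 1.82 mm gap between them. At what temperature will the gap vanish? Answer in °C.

Gap closes when ΔL₁ + ΔL₂ = 1.82 mm = 1.82×10⁻³ m
(α₁L₁ + α₂L₂)ΔT = g
α₁L₁ + α₂L₂ = 8.76×10⁻⁷×1.171 + 11.9×10⁻⁶×1.238 = 1.5757996×10⁻⁵ m/K
ΔT = 1.82×10⁻³ / 1.5757996×10⁻⁵ = 115.50 K
T = 16.8 + 115.50 = 132.30 °C

T = 132 °C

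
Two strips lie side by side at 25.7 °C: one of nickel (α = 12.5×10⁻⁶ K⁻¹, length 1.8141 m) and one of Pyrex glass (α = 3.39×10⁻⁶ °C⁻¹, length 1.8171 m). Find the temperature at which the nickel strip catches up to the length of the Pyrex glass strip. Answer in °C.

Equal length when α₁L₁ΔT − α₂L₂ΔT = L₂ − L₁ = 3.00×10⁻³ m
α₁L₁ = 2.267625×10⁻⁵, α₂L₂ = 6.159969×10⁻⁶ → Δ(αL) = 1.6516281×10⁻⁵ m/K
ΔT = 3.00×10⁻³ / 1.6516281×10⁻⁵ = 181.639 K, so T = 25.7 + 181.639 = 207.339 °C

T = 207.3 °C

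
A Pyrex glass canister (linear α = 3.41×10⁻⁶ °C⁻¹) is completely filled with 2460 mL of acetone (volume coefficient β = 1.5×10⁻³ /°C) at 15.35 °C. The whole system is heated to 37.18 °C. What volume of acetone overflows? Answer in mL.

80.0 mL

The canister also expands: β_container ≈ 3α = 1.023×10⁻⁵ /K
Net overflow = V₀(β_liq − 3α_cont)ΔT
β − 3α = 1.50×10⁻³ − 1.023×10⁻⁵ = 1.48977×10⁻³ /K; ΔT = 21.83 K
ΔV = 2460 × 1.48977×10⁻³ × 21.83 = 80.0 mL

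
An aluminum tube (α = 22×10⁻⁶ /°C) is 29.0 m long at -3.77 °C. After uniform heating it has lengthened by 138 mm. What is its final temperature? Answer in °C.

T = 213 °C

ΔL = αL₀ΔT ⇒ ΔT = ΔL / (αL₀)
ΔT = 138×10⁻³ m / (22×10⁻⁶ × 29.0 m) = 216.30 K
T = -3.77 + 216.30 = 212.53 °C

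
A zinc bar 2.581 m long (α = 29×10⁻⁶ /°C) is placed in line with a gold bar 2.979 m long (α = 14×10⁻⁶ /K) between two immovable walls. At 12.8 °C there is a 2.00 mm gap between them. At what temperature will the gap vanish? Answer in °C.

T = 30.0 °C

α₁L₁ = 7.4849×10⁻⁵ m/K, α₂L₂ = 4.1706×10⁻⁵ m/K → total 1.16555×10⁻⁴ m/K
ΔT = g/(α₁L₁+α₂L₂) = 2.00×10⁻³ / 1.16555×10⁻⁴ = 17.159 K
T = 12.8 + 17.159 = 29.959 °C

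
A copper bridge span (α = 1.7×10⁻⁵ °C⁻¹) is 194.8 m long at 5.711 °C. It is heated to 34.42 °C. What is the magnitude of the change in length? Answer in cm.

ΔL = 9.51 cm

|ΔT| = |34.42 − 5.711| = 28.709 K
ΔL = αL₀ΔT = (1.7×10⁻⁵)(194.8)(28.709) = 9.51×10⁻² m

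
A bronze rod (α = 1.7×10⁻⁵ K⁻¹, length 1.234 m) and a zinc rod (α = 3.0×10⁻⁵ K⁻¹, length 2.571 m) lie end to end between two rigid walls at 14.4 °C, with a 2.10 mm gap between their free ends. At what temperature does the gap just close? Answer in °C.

Gap closes when ΔL₁ + ΔL₂ = 2.10 mm = 2.10×10⁻³ m
(α₁L₁ + α₂L₂)ΔT = g
α₁L₁ + α₂L₂ = 1.7×10⁻⁵×1.234 + 3.0×10⁻⁵×2.571 = 9.8108×10⁻⁵ m/K
ΔT = 2.10×10⁻³ / 9.8108×10⁻⁵ = 21.405 K
T = 14.4 + 21.405 = 35.805 °C

T = 35.8 °C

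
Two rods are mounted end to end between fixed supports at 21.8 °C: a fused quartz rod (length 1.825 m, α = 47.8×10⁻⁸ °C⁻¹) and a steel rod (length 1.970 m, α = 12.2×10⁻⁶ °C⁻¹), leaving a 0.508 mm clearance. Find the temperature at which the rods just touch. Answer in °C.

α₁L₁ = 8.7235×10⁻⁷ m/K, α₂L₂ = 2.4034×10⁻⁵ m/K → total 2.490635×10⁻⁵ m/K
ΔT = g/(α₁L₁+α₂L₂) = 5.08×10⁻⁴ / 2.490635×10⁻⁵ = 20.396 K
T = 21.8 + 20.396 = 42.196 °C

T = 42.2 °C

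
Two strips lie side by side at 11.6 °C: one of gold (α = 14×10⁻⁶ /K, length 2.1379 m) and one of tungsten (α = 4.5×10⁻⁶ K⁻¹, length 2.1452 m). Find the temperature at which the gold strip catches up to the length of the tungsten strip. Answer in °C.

T = 371.6 °C

L₁(1 + α₁ΔT) = L₂(1 + α₂ΔT) ⇒ ΔT = (L₂ − L₁)/(α₁L₁ − α₂L₂)
L₂ − L₁ = 2.1452 − 2.1379 = 7.30×10⁻³ m
α₁L₁ − α₂L₂ = 14×10⁻⁶×2.1379 − 4.5×10⁻⁶×2.1452 = 2.02772×10⁻⁵ m/K
ΔT = 7.30×10⁻³ / 2.02772×10⁻⁵ = 360.010 K
T = 11.6 + 360.010 = 371.610 °C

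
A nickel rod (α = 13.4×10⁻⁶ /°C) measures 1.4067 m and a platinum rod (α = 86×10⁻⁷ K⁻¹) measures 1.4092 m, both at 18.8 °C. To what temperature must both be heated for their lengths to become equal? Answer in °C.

T = 390.2 °C

L₁(1 + α₁ΔT) = L₂(1 + α₂ΔT) ⇒ ΔT = (L₂ − L₁)/(α₁L₁ − α₂L₂)
L₂ − L₁ = 1.4092 − 1.4067 = 2.50×10⁻³ m
α₁L₁ − α₂L₂ = 13.4×10⁻⁶×1.4067 − 86×10⁻⁷×1.4092 = 6.73066×10⁻⁶ m/K
ΔT = 2.50×10⁻³ / 6.73066×10⁻⁶ = 371.435 K
T = 18.8 + 371.435 = 390.235 °C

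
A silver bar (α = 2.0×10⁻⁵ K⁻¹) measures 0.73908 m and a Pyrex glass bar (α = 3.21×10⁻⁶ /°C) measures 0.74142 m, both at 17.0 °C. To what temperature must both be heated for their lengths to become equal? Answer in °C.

T = 205.7 °C

Equal length when α₁L₁ΔT − α₂L₂ΔT = L₂ − L₁ = 2.34×10⁻³ m
α₁L₁ = 1.47816×10⁻⁵, α₂L₂ = 2.3799582×10⁻⁶ → Δ(αL) = 1.24016418×10⁻⁵ m/K
ΔT = 2.34×10⁻³ / 1.24016418×10⁻⁵ = 188.685 K, so T = 17.0 + 188.685 = 205.685 °C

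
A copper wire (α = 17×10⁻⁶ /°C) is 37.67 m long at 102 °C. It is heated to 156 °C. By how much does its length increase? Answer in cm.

|ΔT| = |156 − 102| = 54 K
ΔL = αL₀ΔT = (17×10⁻⁶)(37.67)(54) = 3.46×10⁻² m

ΔL = 3.46 cm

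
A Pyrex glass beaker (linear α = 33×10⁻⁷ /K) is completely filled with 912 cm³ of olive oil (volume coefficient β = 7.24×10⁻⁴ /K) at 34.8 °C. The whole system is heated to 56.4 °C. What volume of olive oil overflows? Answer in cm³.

14.1 cm³

The beaker also expands: β_container ≈ 3α = 9.9×10⁻⁶ /K
Net overflow = V₀(β_liq − 3α_cont)ΔT
β − 3α = 7.24×10⁻⁴ − 9.9×10⁻⁶ = 7.141×10⁻⁴ /K; ΔT = 21.6 K
ΔV = 912 × 7.141×10⁻⁴ × 21.6 = 14.1 cm³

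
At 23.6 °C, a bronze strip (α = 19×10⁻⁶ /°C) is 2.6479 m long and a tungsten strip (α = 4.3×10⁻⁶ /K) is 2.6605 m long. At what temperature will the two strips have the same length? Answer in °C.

L₁(1 + α₁ΔT) = L₂(1 + α₂ΔT) ⇒ ΔT = (L₂ − L₁)/(α₁L₁ − α₂L₂)
L₂ − L₁ = 2.6605 − 2.6479 = 1.26×10⁻² m
α₁L₁ − α₂L₂ = 19×10⁻⁶×2.6479 − 4.3×10⁻⁶×2.6605 = 3.886995×10⁻⁵ m/K
ΔT = 1.26×10⁻² / 3.886995×10⁻⁵ = 324.158 K
T = 23.6 + 324.158 = 347.758 °C

T = 347.8 °C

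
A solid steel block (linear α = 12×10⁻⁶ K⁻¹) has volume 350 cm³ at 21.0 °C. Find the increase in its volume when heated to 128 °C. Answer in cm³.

ΔV = 1.35 cm³

Isotropic solid: β ≈ 3α = 3.6×10⁻⁵ /K; ΔT = 107.0 K
ΔV = 3αV₀ΔT = 3(12×10⁻⁶)(350)(107.0) = 1.35 cm³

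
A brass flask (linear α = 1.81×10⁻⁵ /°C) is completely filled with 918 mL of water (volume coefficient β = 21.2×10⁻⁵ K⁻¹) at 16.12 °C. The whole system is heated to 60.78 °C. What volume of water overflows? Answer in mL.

The flask also expands: β_container ≈ 3α = 5.43×10⁻⁵ /K
Net overflow = V₀(β_liq − 3α_cont)ΔT
β − 3α = 2.12×10⁻⁴ − 5.43×10⁻⁵ = 1.577×10⁻⁴ /K; ΔT = 44.66 K
ΔV = 918 × 1.577×10⁻⁴ × 44.66 = 6.47 mL

6.47 mL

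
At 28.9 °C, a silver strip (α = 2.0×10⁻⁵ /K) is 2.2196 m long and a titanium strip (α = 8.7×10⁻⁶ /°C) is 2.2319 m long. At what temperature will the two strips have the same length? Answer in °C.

L₁(1 + α₁ΔT) = L₂(1 + α₂ΔT) ⇒ ΔT = (L₂ − L₁)/(α₁L₁ − α₂L₂)
L₂ − L₁ = 2.2319 − 2.2196 = 1.23×10⁻² m
α₁L₁ − α₂L₂ = 2.0×10⁻⁵×2.2196 − 8.7×10⁻⁶×2.2319 = 2.497447×10⁻⁵ m/K
ΔT = 1.23×10⁻² / 2.497447×10⁻⁵ = 492.503 K
T = 28.9 + 492.503 = 521.403 °C

T = 521.4 °C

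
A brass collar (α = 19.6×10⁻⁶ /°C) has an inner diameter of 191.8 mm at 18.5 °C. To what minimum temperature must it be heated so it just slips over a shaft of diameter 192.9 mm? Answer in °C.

T = 311 °C

Required Δd = 192.9 − 191.8 = 1.1 mm
Δd = αd₀ΔT ⇒ ΔT = Δd/(αd₀) = 1.1 / (19.6×10⁻⁶ × 191.8) = 292.61 K
T_min = 18.5 + 292.61 = 311.11 °C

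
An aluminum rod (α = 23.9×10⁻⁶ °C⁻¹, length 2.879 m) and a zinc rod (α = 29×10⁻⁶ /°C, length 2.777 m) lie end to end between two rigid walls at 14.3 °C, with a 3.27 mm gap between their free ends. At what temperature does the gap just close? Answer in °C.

T = 36.2 °C

Gap closes when ΔL₁ + ΔL₂ = 3.27 mm = 3.27×10⁻³ m
(α₁L₁ + α₂L₂)ΔT = g
α₁L₁ + α₂L₂ = 23.9×10⁻⁶×2.879 + 29×10⁻⁶×2.777 = 1.493411×10⁻⁴ m/K
ΔT = 3.27×10⁻³ / 1.493411×10⁻⁴ = 21.896 K
T = 14.3 + 21.896 = 36.196 °C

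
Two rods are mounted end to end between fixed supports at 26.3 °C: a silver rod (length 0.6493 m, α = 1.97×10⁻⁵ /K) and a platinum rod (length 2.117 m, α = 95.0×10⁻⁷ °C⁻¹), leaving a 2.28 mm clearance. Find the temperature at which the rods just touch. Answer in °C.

α₁L₁ = 1.279121×10⁻⁵ m/K, α₂L₂ = 2.01115×10⁻⁵ m/K → total 3.290271×10⁻⁵ m/K
ΔT = g/(α₁L₁+α₂L₂) = 2.28×10⁻³ / 3.290271×10⁻⁵ = 69.295 K
T = 26.3 + 69.295 = 95.595 °C

T = 95.6 °C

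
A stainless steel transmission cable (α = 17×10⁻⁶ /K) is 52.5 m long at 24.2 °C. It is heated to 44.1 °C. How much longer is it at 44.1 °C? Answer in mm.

ΔL = 17.8 mm

|ΔT| = |44.1 − 24.2| = 19.9 K
ΔL = αL₀ΔT = (17×10⁻⁶)(52.5)(19.9) = 1.78×10⁻² m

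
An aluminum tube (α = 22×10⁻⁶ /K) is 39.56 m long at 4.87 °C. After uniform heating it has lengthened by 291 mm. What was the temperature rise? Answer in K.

ΔL = αL₀ΔT ⇒ ΔT = ΔL / (αL₀)
ΔT = 291×10⁻³ m / (22×10⁻⁶ × 39.56 m) = 334.36 K

ΔT = 334 K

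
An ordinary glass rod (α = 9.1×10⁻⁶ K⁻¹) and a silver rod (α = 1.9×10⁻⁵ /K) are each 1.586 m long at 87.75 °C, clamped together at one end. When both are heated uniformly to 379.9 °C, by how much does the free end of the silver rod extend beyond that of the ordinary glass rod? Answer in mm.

ΔT = 292.15 K
ordinary glass: ΔL = 9.1×10⁻⁶ × 1.586 m × 292.15 = 4.2165×10⁻³ m = 4.2165 mm
silver: ΔL = 1.9×10⁻⁵ × 1.586 m × 292.15 = 8.8036×10⁻³ m = 8.8036 mm
difference = 8.8036 − 4.2165 = 4.5871 mm

4.59 mm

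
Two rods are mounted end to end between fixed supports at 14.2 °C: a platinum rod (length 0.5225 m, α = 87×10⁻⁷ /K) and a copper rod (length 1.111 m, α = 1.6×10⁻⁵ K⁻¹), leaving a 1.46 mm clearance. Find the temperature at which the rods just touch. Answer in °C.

T = 79.6 °C

Gap closes when ΔL₁ + ΔL₂ = 1.46 mm = 1.46×10⁻³ m
(α₁L₁ + α₂L₂)ΔT = g
α₁L₁ + α₂L₂ = 87×10⁻⁷×0.5225 + 1.6×10⁻⁵×1.111 = 2.232175×10⁻⁵ m/K
ΔT = 1.46×10⁻³ / 2.232175×10⁻⁵ = 65.407 K
T = 14.2 + 65.407 = 79.607 °C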